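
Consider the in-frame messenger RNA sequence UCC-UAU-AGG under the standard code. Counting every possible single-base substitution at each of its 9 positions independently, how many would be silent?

Codon 1 (UCC, Ser): 3 synonymous substitutions.
Codon 2 (UAU, Tyr): 1 synonymous substitution.
Codon 3 (AGG, Arg): 2 synonymous substitutions.
Total: 3 + 1 + 2 = 6.

6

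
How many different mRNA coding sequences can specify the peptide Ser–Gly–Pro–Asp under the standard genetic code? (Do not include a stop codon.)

Ser: 6 codons.
Gly: 4 codons.
Pro: 4 codons.
Asp: 2 codons.
6 × 4 × 4 × 2 = 192.

192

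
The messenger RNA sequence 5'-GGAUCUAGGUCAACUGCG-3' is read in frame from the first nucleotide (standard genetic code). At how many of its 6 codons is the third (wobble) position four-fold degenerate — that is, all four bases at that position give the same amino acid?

5

Codon 1 GGA (Gly): third position 4-fold.
Codon 2 UCU (Ser): third position 4-fold.
Codon 3 AGG (Arg): third position 2-fold.
Codon 4 UCA (Ser): third position 4-fold.
Codon 5 ACU (Thr): third position 4-fold.
Codon 6 GCG (Ala): third position 4-fold.
Four-fold degenerate third positions: 5.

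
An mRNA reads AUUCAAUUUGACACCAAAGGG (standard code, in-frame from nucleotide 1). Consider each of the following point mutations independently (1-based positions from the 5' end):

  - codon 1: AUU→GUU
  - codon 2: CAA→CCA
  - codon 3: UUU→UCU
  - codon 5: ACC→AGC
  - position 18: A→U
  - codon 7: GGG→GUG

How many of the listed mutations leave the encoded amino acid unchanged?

0

Codon 1: AUU (Ile) → GUU (Val) — missense.
Codon 2: CAA (Gln) → CCA (Pro) — missense.
Codon 3: UUU (Phe) → UCU (Ser) — missense.
Codon 5: ACC (Thr) → AGC (Ser) — missense.
Codon 6: AAA (Lys) → AAU (Asn) — missense.
Codon 7: GGG (Gly) → GUG (Val) — missense.
Synonymous: 0 of 6.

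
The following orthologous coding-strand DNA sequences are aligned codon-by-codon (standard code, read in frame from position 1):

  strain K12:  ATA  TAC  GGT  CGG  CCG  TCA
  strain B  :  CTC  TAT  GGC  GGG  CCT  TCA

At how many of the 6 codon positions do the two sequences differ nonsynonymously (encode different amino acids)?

Codon 1: ATA Ile / CTC Leu — nonsynonymous.
Codon 2: TAC Tyr / TAT Tyr — synonymous.
Codon 3: GGT Gly / GGC Gly — synonymous.
Codon 4: CGG Arg / GGG Gly — nonsynonymous.
Codon 5: CCG Pro / CCT Pro — synonymous.
Codon 6: TCA Ser / TCA Ser — identical.
Nonsynonymous differences: 2.

2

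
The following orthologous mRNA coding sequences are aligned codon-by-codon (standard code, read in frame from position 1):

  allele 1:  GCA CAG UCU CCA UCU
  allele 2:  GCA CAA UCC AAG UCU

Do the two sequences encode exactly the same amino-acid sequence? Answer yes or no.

no

Codon 1: GCA Ala / GCA Ala — identical.
Codon 2: CAG Gln / CAA Gln — synonymous.
Codon 3: UCU Ser / UCC Ser — synonymous.
Codon 4: CCA Pro / AAG Lys — nonsynonymous.
Codon 5: UCU Ser / UCU Ser — identical.
Nonsynonymous differences: 1 → different protein.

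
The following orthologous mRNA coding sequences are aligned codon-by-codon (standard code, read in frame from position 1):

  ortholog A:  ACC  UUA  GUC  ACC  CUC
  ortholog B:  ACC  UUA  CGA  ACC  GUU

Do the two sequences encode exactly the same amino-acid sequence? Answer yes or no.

Codon 1: ACC Thr / ACC Thr — identical.
Codon 2: UUA Leu / UUA Leu — identical.
Codon 3: GUC Val / CGA Arg — nonsynonymous.
Codon 4: ACC Thr / ACC Thr — identical.
Codon 5: CUC Leu / GUU Val — nonsynonymous.
Nonsynonymous differences: 2 → different protein.

no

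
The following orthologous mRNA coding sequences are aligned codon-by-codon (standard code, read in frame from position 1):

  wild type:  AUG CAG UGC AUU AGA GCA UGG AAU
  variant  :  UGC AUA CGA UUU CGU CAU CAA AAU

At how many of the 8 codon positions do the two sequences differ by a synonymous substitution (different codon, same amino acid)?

1

Codon 1: AUG Met / UGC Cys — nonsynonymous.
Codon 2: CAG Gln / AUA Ile — nonsynonymous.
Codon 3: UGC Cys / CGA Arg — nonsynonymous.
Codon 4: AUU Ile / UUU Phe — nonsynonymous.
Codon 5: AGA Arg / CGU Arg — synonymous.
Codon 6: GCA Ala / CAU His — nonsynonymous.
Codon 7: UGG Trp / CAA Gln — nonsynonymous.
Codon 8: AAU Asn / AAU Asn — identical.
Synonymous differences: 1.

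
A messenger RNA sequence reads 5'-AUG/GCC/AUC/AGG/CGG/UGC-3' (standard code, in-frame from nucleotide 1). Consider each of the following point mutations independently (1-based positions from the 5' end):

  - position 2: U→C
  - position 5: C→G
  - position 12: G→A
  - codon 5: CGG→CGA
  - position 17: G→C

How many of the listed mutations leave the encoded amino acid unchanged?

Codon 1: AUG (Met) → ACG (Thr) — missense.
Codon 2: GCC (Ala) → GGC (Gly) — missense.
Codon 4: AGG (Arg) → AGA (Arg) — synonymous.
Codon 5: CGG (Arg) → CGA (Arg) — synonymous.
Codon 6: UGC (Cys) → UCC (Ser) — missense.
Synonymous: 2 of 5.

2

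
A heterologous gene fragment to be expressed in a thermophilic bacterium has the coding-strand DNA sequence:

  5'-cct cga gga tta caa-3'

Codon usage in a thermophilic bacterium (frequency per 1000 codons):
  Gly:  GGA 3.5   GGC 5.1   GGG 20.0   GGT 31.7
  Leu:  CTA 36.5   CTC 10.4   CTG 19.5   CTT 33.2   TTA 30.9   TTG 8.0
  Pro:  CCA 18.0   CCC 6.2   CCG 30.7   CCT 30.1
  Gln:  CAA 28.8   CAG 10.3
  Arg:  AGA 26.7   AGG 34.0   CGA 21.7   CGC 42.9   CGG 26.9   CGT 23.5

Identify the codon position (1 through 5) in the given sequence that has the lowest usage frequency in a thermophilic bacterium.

Codon 1 CCT (Pro): 30.1 per 1000.
Codon 2 CGA (Arg): 21.7 per 1000.
Codon 3 GGA (Gly): 3.5 per 1000.
Codon 4 TTA (Leu): 30.9 per 1000.
Codon 5 CAA (Gln): 28.8 per 1000.
Lowest frequency is 3.5 at codon 3.

3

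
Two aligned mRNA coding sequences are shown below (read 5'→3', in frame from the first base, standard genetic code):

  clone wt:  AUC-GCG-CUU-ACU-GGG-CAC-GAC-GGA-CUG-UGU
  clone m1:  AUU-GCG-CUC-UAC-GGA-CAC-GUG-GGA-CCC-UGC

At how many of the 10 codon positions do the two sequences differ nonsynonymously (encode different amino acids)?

Codon 1: AUC Ile / AUU Ile — synonymous.
Codon 2: GCG Ala / GCG Ala — identical.
Codon 3: CUU Leu / CUC Leu — synonymous.
Codon 4: ACU Thr / UAC Tyr — nonsynonymous.
Codon 5: GGG Gly / GGA Gly — synonymous.
Codon 6: CAC His / CAC His — identical.
Codon 7: GAC Asp / GUG Val — nonsynonymous.
Codon 8: GGA Gly / GGA Gly — identical.
Codon 9: CUG Leu / CCC Pro — nonsynonymous.
Codon 10: UGU Cys / UGC Cys — synonymous.
Nonsynonymous differences: 3.

3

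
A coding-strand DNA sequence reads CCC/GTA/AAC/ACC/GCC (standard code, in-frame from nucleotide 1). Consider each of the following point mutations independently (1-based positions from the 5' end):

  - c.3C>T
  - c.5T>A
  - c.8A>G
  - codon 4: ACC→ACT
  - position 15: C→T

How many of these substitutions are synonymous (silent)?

3

Codon 1: CCC (Pro) → CCT (Pro) — synonymous.
Codon 2: GTA (Val) → GAA (Glu) — missense.
Codon 3: AAC (Asn) → AGC (Ser) — missense.
Codon 4: ACC (Thr) → ACT (Thr) — synonymous.
Codon 5: GCC (Ala) → GCT (Ala) — synonymous.
Synonymous: 3 of 5.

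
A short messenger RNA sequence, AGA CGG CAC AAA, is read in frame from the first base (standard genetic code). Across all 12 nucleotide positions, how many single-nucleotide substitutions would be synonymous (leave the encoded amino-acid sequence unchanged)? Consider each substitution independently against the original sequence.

Codon 1 (AGA, Arg): 2 synonymous substitutions.
Codon 2 (CGG, Arg): 4 synonymous substitutions.
Codon 3 (CAC, His): 1 synonymous substitution.
Codon 4 (AAA, Lys): 1 synonymous substitution.
Total: 2 + 4 + 1 + 1 = 8.

8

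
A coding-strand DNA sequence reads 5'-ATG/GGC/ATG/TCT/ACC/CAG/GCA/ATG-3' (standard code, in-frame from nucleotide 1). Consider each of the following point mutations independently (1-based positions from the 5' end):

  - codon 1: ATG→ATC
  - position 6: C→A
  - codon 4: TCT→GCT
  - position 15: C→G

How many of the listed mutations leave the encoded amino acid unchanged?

Codon 1: ATG (Met) → ATC (Ile) — missense.
Codon 2: GGC (Gly) → GGA (Gly) — synonymous.
Codon 4: TCT (Ser) → GCT (Ala) — missense.
Codon 5: ACC (Thr) → ACG (Thr) — synonymous.
Synonymous: 2 of 4.

2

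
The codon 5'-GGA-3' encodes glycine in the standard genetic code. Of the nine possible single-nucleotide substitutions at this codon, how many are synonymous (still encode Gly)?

3

Position 1: none → 0 synonymous.
Position 2: none → 0 synonymous.
Position 3: GGU, GGC, GGG → 3 synonymous.
Total: 0 + 0 + 3 = 3.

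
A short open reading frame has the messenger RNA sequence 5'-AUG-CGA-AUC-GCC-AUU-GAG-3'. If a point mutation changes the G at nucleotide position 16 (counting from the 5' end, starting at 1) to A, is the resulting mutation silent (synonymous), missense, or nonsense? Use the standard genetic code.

Position 16 falls in codon 6: GAG → Glu.
After the substitution the codon is AAG → Lys.
Glu ≠ Lys, so this is a missense mutation.

missense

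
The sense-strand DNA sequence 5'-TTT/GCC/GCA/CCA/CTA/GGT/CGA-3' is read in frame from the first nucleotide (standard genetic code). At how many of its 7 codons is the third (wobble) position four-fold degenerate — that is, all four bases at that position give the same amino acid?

Codon 1 TTT (Phe): third position 2-fold.
Codon 2 GCC (Ala): third position 4-fold.
Codon 3 GCA (Ala): third position 4-fold.
Codon 4 CCA (Pro): third position 4-fold.
Codon 5 CTA (Leu): third position 4-fold.
Codon 6 GGT (Gly): third position 4-fold.
Codon 7 CGA (Arg): third position 4-fold.
Four-fold degenerate third positions: 6.

6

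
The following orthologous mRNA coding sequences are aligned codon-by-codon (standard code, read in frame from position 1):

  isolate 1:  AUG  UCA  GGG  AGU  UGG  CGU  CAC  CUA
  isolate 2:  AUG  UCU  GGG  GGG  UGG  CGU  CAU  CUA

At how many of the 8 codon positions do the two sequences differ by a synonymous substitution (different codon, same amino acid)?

Codon 1: AUG Met / AUG Met — identical.
Codon 2: UCA Ser / UCU Ser — synonymous.
Codon 3: GGG Gly / GGG Gly — identical.
Codon 4: AGU Ser / GGG Gly — nonsynonymous.
Codon 5: UGG Trp / UGG Trp — identical.
Codon 6: CGU Arg / CGU Arg — identical.
Codon 7: CAC His / CAU His — synonymous.
Codon 8: CUA Leu / CUA Leu — identical.
Synonymous differences: 2.

2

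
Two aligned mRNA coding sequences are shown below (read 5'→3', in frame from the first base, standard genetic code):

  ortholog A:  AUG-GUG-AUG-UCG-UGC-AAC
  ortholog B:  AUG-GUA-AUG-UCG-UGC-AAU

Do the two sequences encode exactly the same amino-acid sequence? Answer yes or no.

yes

Codon 1: AUG Met / AUG Met — identical.
Codon 2: GUG Val / GUA Val — synonymous.
Codon 3: AUG Met / AUG Met — identical.
Codon 4: UCG Ser / UCG Ser — identical.
Codon 5: UGC Cys / UGC Cys — identical.
Codon 6: AAC Asn / AAU Asn — synonymous.
Nonsynonymous differences: 0 → same protein.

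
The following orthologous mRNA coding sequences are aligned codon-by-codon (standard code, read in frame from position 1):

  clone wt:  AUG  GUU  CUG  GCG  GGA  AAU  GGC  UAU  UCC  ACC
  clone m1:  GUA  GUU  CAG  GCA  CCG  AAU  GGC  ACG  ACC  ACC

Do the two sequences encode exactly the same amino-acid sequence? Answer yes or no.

no

Codon 1: AUG Met / GUA Val — nonsynonymous.
Codon 2: GUU Val / GUU Val — identical.
Codon 3: CUG Leu / CAG Gln — nonsynonymous.
Codon 4: GCG Ala / GCA Ala — synonymous.
Codon 5: GGA Gly / CCG Pro — nonsynonymous.
Codon 6: AAU Asn / AAU Asn — identical.
Codon 7: GGC Gly / GGC Gly — identical.
Codon 8: UAU Tyr / ACG Thr — nonsynonymous.
Codon 9: UCC Ser / ACC Thr — nonsynonymous.
Codon 10: ACC Thr / ACC Thr — identical.
Nonsynonymous differences: 5 → different protein.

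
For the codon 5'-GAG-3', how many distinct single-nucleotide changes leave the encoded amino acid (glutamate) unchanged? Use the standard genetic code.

1

Position 1: none → 0 synonymous.
Position 2: none → 0 synonymous.
Position 3: GAA → 1 synonymous.
Total: 0 + 0 + 1 = 1.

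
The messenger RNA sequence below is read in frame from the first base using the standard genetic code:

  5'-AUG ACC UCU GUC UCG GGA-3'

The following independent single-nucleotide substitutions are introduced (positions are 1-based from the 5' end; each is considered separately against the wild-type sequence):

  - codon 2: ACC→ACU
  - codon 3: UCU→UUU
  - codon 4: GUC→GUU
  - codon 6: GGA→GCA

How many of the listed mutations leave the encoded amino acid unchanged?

Codon 2: ACC (Thr) → ACU (Thr) — synonymous.
Codon 3: UCU (Ser) → UUU (Phe) — missense.
Codon 4: GUC (Val) → GUU (Val) — synonymous.
Codon 6: GGA (Gly) → GCA (Ala) — missense.
Synonymous: 2 of 4.

2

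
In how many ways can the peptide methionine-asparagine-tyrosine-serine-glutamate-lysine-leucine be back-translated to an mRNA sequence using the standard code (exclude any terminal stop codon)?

576

Met: 1 codon.
Asn: 2 codons.
Tyr: 2 codons.
Ser: 6 codons.
Glu: 2 codons.
Lys: 2 codons.
Leu: 6 codons.
1 × 2 × 2 × 6 × 2 × 2 × 6 = 576.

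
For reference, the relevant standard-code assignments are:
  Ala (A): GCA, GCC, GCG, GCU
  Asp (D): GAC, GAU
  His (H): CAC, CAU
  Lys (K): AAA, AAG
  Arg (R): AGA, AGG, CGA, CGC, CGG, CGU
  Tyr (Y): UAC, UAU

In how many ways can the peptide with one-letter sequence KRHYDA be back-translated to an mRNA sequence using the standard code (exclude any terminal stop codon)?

384

Lys: 2 codons.
Arg: 6 codons.
His: 2 codons.
Tyr: 2 codons.
Asp: 2 codons.
Ala: 4 codons.
2 × 6 × 2 × 2 × 2 × 4 = 384.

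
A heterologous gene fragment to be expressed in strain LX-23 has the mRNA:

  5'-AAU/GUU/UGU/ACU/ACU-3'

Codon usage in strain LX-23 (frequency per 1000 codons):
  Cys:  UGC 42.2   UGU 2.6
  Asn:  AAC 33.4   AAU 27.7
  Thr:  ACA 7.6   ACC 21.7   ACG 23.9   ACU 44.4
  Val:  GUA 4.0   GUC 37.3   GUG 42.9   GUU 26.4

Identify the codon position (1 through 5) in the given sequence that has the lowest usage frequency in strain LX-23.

3

Codon 1 AAU (Asn): 27.7 per 1000.
Codon 2 GUU (Val): 26.4 per 1000.
Codon 3 UGU (Cys): 2.6 per 1000.
Codon 4 ACU (Thr): 44.4 per 1000.
Codon 5 ACU (Thr): 44.4 per 1000.
Lowest frequency is 2.6 at codon 3.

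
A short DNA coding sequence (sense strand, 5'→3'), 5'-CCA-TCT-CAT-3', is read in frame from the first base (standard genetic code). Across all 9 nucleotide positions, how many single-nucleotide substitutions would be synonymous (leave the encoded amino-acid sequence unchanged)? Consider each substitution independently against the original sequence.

7

Codon 1 (CCA, Pro): 3 synonymous substitutions.
Codon 2 (TCT, Ser): 3 synonymous substitutions.
Codon 3 (CAT, His): 1 synonymous substitution.
Total: 3 + 3 + 1 = 7.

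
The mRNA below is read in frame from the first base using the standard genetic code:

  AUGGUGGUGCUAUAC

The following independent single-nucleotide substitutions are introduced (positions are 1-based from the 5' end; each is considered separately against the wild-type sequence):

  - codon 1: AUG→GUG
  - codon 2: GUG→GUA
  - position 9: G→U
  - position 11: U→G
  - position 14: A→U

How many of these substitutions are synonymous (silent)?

2

Codon 1: AUG (Met) → GUG (Val) — missense.
Codon 2: GUG (Val) → GUA (Val) — synonymous.
Codon 3: GUG (Val) → GUU (Val) — synonymous.
Codon 4: CUA (Leu) → CGA (Arg) — missense.
Codon 5: UAC (Tyr) → UUC (Phe) — missense.
Synonymous: 2 of 5.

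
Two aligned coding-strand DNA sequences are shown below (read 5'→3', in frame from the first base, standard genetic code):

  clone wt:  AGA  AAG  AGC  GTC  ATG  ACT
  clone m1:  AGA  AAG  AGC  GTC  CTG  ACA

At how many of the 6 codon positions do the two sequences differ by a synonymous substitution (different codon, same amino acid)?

Codon 1: AGA Arg / AGA Arg — identical.
Codon 2: AAG Lys / AAG Lys — identical.
Codon 3: AGC Ser / AGC Ser — identical.
Codon 4: GTC Val / GTC Val — identical.
Codon 5: ATG Met / CTG Leu — nonsynonymous.
Codon 6: ACT Thr / ACA Thr — synonymous.
Synonymous differences: 1.

1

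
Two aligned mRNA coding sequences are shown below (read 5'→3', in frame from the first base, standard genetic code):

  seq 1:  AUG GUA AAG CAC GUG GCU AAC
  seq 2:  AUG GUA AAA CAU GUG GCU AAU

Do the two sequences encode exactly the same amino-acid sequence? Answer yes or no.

yes

Codon 1: AUG Met / AUG Met — identical.
Codon 2: GUA Val / GUA Val — identical.
Codon 3: AAG Lys / AAA Lys — synonymous.
Codon 4: CAC His / CAU His — synonymous.
Codon 5: GUG Val / GUG Val — identical.
Codon 6: GCU Ala / GCU Ala — identical.
Codon 7: AAC Asn / AAU Asn — synonymous.
Nonsynonymous differences: 0 → same protein.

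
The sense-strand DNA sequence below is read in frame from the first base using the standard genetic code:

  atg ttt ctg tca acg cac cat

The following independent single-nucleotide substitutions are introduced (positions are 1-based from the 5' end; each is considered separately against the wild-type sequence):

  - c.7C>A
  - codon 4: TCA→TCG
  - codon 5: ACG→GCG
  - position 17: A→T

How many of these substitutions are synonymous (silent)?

Codon 3: CTG (Leu) → ATG (Met) — missense.
Codon 4: TCA (Ser) → TCG (Ser) — synonymous.
Codon 5: ACG (Thr) → GCG (Ala) — missense.
Codon 6: CAC (His) → CTC (Leu) — missense.
Synonymous: 1 of 4.

1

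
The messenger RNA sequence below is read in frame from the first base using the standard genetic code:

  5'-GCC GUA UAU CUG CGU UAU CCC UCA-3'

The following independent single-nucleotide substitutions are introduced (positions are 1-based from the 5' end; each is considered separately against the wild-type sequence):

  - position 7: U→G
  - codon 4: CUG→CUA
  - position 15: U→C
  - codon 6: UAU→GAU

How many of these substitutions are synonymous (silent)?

2

Codon 3: UAU (Tyr) → GAU (Asp) — missense.
Codon 4: CUG (Leu) → CUA (Leu) — synonymous.
Codon 5: CGU (Arg) → CGC (Arg) — synonymous.
Codon 6: UAU (Tyr) → GAU (Asp) — missense.
Synonymous: 2 of 4.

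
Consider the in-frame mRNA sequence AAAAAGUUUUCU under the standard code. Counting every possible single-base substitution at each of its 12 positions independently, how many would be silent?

6

Codon 1 (AAA, Lys): 1 synonymous substitution.
Codon 2 (AAG, Lys): 1 synonymous substitution.
Codon 3 (UUU, Phe): 1 synonymous substitution.
Codon 4 (UCU, Ser): 3 synonymous substitutions.
Total: 1 + 1 + 1 + 3 = 6.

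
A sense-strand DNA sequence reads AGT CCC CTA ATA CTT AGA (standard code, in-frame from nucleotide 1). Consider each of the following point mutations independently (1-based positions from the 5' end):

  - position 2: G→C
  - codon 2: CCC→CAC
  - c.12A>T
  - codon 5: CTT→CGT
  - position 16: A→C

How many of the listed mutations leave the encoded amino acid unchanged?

2

Codon 1: AGT (Ser) → ACT (Thr) — missense.
Codon 2: CCC (Pro) → CAC (His) — missense.
Codon 4: ATA (Ile) → ATT (Ile) — synonymous.
Codon 5: CTT (Leu) → CGT (Arg) — missense.
Codon 6: AGA (Arg) → CGA (Arg) — synonymous.
Synonymous: 2 of 5.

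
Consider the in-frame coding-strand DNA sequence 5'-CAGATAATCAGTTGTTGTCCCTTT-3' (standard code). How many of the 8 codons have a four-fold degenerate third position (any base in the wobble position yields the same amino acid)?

1

Codon 1 CAG (Gln): third position 2-fold.
Codon 2 ATA (Ile): third position 3-fold.
Codon 3 ATC (Ile): third position 3-fold.
Codon 4 AGT (Ser): third position 2-fold.
Codon 5 TGT (Cys): third position 2-fold.
Codon 6 TGT (Cys): third position 2-fold.
Codon 7 CCC (Pro): third position 4-fold.
Codon 8 TTT (Phe): third position 2-fold.
Four-fold degenerate third positions: 1.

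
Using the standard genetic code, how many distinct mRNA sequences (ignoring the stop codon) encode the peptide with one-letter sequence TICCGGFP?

6144

Thr: 4 codons.
Ile: 3 codons.
Cys: 2 codons.
Cys: 2 codons.
Gly: 4 codons.
Gly: 4 codons.
Phe: 2 codons.
Pro: 4 codons.
4 × 3 × 2 × 2 × 4 × 4 × 2 × 4 = 6144.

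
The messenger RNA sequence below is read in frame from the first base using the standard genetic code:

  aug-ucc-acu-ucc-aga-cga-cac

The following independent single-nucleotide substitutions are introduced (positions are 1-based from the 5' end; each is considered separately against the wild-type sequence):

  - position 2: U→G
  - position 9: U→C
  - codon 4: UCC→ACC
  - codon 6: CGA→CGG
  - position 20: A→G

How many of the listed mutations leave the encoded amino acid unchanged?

2

Codon 1: AUG (Met) → AGG (Arg) — missense.
Codon 3: ACU (Thr) → ACC (Thr) — synonymous.
Codon 4: UCC (Ser) → ACC (Thr) — missense.
Codon 6: CGA (Arg) → CGG (Arg) — synonymous.
Codon 7: CAC (His) → CGC (Arg) — missense.
Synonymous: 2 of 5.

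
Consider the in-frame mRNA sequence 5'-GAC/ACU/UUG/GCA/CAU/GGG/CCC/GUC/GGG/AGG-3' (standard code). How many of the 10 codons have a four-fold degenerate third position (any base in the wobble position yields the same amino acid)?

6

Codon 1 GAC (Asp): third position 2-fold.
Codon 2 ACU (Thr): third position 4-fold.
Codon 3 UUG (Leu): third position 2-fold.
Codon 4 GCA (Ala): third position 4-fold.
Codon 5 CAU (His): third position 2-fold.
Codon 6 GGG (Gly): third position 4-fold.
Codon 7 CCC (Pro): third position 4-fold.
Codon 8 GUC (Val): third position 4-fold.
Codon 9 GGG (Gly): third position 4-fold.
Codon 10 AGG (Arg): third position 2-fold.
Four-fold degenerate third positions: 6.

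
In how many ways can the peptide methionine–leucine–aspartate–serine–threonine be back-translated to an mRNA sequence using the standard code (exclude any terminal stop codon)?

Met: 1 codon.
Leu: 6 codons.
Asp: 2 codons.
Ser: 6 codons.
Thr: 4 codons.
1 × 6 × 2 × 6 × 4 = 288.

288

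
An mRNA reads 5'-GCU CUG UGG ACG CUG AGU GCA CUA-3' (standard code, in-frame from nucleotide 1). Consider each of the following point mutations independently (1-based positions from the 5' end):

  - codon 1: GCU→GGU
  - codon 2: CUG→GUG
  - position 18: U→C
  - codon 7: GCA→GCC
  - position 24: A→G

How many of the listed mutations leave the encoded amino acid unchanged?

Codon 1: GCU (Ala) → GGU (Gly) — missense.
Codon 2: CUG (Leu) → GUG (Val) — missense.
Codon 6: AGU (Ser) → AGC (Ser) — synonymous.
Codon 7: GCA (Ala) → GCC (Ala) — synonymous.
Codon 8: CUA (Leu) → CUG (Leu) — synonymous.
Synonymous: 3 of 5.

3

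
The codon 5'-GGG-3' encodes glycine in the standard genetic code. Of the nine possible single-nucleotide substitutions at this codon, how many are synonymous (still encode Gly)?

Position 1: none → 0 synonymous.
Position 2: none → 0 synonymous.
Position 3: GGU, GGC, GGA → 3 synonymous.
Total: 0 + 0 + 3 = 3.

3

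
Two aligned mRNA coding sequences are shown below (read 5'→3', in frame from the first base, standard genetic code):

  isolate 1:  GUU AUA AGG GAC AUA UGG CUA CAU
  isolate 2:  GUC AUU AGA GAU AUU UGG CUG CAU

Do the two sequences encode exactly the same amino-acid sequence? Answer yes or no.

yes

Codon 1: GUU Val / GUC Val — synonymous.
Codon 2: AUA Ile / AUU Ile — synonymous.
Codon 3: AGG Arg / AGA Arg — synonymous.
Codon 4: GAC Asp / GAU Asp — synonymous.
Codon 5: AUA Ile / AUU Ile — synonymous.
Codon 6: UGG Trp / UGG Trp — identical.
Codon 7: CUA Leu / CUG Leu — synonymous.
Codon 8: CAU His / CAU His — identical.
Nonsynonymous differences: 0 → same protein.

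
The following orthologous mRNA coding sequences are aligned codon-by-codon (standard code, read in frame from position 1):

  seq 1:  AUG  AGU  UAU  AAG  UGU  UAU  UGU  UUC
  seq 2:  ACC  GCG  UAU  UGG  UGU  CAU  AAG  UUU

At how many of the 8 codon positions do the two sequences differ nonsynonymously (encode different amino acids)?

5

Codon 1: AUG Met / ACC Thr — nonsynonymous.
Codon 2: AGU Ser / GCG Ala — nonsynonymous.
Codon 3: UAU Tyr / UAU Tyr — identical.
Codon 4: AAG Lys / UGG Trp — nonsynonymous.
Codon 5: UGU Cys / UGU Cys — identical.
Codon 6: UAU Tyr / CAU His — nonsynonymous.
Codon 7: UGU Cys / AAG Lys — nonsynonymous.
Codon 8: UUC Phe / UUU Phe — synonymous.
Nonsynonymous differences: 5.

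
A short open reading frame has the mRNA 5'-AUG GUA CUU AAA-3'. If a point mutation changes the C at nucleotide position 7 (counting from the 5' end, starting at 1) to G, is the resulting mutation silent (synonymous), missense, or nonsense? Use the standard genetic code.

missense

Position 7 falls in codon 3: CUU → Leu.
After the substitution the codon is GUU → Val.
Leu ≠ Val, so this is a missense mutation.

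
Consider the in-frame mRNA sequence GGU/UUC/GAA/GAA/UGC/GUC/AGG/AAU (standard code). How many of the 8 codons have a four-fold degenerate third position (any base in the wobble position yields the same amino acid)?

Codon 1 GGU (Gly): third position 4-fold.
Codon 2 UUC (Phe): third position 2-fold.
Codon 3 GAA (Glu): third position 2-fold.
Codon 4 GAA (Glu): third position 2-fold.
Codon 5 UGC (Cys): third position 2-fold.
Codon 6 GUC (Val): third position 4-fold.
Codon 7 AGG (Arg): third position 2-fold.
Codon 8 AAU (Asn): third position 2-fold.
Four-fold degenerate third positions: 2.

2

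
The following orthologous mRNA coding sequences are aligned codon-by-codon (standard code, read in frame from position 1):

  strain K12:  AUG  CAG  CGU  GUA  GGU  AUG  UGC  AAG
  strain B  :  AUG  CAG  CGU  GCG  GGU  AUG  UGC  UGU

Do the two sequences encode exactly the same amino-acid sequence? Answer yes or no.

Codon 1: AUG Met / AUG Met — identical.
Codon 2: CAG Gln / CAG Gln — identical.
Codon 3: CGU Arg / CGU Arg — identical.
Codon 4: GUA Val / GCG Ala — nonsynonymous.
Codon 5: GGU Gly / GGU Gly — identical.
Codon 6: AUG Met / AUG Met — identical.
Codon 7: UGC Cys / UGC Cys — identical.
Codon 8: AAG Lys / UGU Cys — nonsynonymous.
Nonsynonymous differences: 2 → different protein.

no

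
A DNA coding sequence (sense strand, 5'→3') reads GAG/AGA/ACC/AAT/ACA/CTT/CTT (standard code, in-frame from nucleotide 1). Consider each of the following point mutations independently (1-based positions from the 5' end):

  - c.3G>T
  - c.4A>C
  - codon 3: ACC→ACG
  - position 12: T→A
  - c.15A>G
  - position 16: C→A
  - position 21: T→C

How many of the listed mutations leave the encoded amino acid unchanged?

4

Codon 1: GAG (Glu) → GAT (Asp) — missense.
Codon 2: AGA (Arg) → CGA (Arg) — synonymous.
Codon 3: ACC (Thr) → ACG (Thr) — synonymous.
Codon 4: AAT (Asn) → AAA (Lys) — missense.
Codon 5: ACA (Thr) → ACG (Thr) — synonymous.
Codon 6: CTT (Leu) → ATT (Ile) — missense.
Codon 7: CTT (Leu) → CTC (Leu) — synonymous.
Synonymous: 4 of 7.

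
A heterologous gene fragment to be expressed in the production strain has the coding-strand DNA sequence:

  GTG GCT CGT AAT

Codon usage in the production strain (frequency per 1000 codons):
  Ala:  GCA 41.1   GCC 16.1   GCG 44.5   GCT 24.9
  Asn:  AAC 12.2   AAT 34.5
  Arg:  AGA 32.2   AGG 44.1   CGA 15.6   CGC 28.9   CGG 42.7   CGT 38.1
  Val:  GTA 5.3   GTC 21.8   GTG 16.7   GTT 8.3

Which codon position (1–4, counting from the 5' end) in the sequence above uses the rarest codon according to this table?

1

Codon 1 GTG (Val): 16.7 per 1000.
Codon 2 GCT (Ala): 24.9 per 1000.
Codon 3 CGT (Arg): 38.1 per 1000.
Codon 4 AAT (Asn): 34.5 per 1000.
Lowest frequency is 16.7 at codon 1.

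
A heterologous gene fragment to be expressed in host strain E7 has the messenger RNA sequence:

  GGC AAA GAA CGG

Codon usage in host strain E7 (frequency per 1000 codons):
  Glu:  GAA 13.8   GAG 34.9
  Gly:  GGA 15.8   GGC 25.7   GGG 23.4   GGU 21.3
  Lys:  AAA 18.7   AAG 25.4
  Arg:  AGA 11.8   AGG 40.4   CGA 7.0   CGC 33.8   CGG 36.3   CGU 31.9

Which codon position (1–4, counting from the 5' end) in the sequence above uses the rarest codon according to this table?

Codon 1 GGC (Gly): 25.7 per 1000.
Codon 2 AAA (Lys): 18.7 per 1000.
Codon 3 GAA (Glu): 13.8 per 1000.
Codon 4 CGG (Arg): 36.3 per 1000.
Lowest frequency is 13.8 at codon 3.

3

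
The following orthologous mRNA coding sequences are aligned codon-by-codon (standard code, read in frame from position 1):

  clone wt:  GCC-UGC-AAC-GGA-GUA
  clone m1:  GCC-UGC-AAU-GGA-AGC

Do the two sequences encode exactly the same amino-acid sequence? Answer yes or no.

Codon 1: GCC Ala / GCC Ala — identical.
Codon 2: UGC Cys / UGC Cys — identical.
Codon 3: AAC Asn / AAU Asn — synonymous.
Codon 4: GGA Gly / GGA Gly — identical.
Codon 5: GUA Val / AGC Ser — nonsynonymous.
Nonsynonymous differences: 1 → different protein.

no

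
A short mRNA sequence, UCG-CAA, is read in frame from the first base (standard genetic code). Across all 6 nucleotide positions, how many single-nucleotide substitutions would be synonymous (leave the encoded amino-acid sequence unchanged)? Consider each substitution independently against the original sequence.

Codon 1 (UCG, Ser): 3 synonymous substitutions.
Codon 2 (CAA, Gln): 1 synonymous substitution.
Total: 3 + 1 = 4.

4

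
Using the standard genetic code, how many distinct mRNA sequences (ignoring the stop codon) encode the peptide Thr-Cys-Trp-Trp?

Thr: 4 codons.
Cys: 2 codons.
Trp: 1 codon.
Trp: 1 codon.
4 × 2 × 1 × 1 = 8.

8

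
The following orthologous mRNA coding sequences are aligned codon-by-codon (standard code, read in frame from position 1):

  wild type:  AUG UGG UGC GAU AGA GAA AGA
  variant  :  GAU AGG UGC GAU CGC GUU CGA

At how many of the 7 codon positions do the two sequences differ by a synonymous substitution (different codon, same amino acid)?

Codon 1: AUG Met / GAU Asp — nonsynonymous.
Codon 2: UGG Trp / AGG Arg — nonsynonymous.
Codon 3: UGC Cys / UGC Cys — identical.
Codon 4: GAU Asp / GAU Asp — identical.
Codon 5: AGA Arg / CGC Arg — synonymous.
Codon 6: GAA Glu / GUU Val — nonsynonymous.
Codon 7: AGA Arg / CGA Arg — synonymous.
Synonymous differences: 2.

2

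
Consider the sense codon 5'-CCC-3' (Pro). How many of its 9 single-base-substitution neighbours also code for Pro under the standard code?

3

Position 1: none → 0 synonymous.
Position 2: none → 0 synonymous.
Position 3: CCU, CCA, CCG → 3 synonymous.
Total: 0 + 0 + 3 = 3.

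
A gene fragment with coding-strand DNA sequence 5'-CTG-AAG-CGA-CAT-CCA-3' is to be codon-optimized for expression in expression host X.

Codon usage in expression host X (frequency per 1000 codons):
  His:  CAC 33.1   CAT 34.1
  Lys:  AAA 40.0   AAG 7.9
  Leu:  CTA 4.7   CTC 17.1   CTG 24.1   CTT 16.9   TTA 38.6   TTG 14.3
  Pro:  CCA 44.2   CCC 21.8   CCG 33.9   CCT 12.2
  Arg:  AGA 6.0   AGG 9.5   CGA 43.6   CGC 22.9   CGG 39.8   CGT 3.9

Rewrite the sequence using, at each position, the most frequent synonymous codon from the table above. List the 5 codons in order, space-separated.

Codon 1 (Leu): best is TTA at 38.6.
Codon 2 (Lys): best is AAA at 40.0.
Codon 3 (Arg): best is CGA at 43.6.
Codon 4 (His): best is CAT at 34.1.
Codon 5 (Pro): best is CCA at 44.2.

TTA AAA CGA CAT CCA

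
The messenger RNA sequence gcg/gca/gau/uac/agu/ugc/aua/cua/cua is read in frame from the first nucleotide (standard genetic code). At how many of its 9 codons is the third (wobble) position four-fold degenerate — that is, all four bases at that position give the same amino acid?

4

Codon 1 GCG (Ala): third position 4-fold.
Codon 2 GCA (Ala): third position 4-fold.
Codon 3 GAU (Asp): third position 2-fold.
Codon 4 UAC (Tyr): third position 2-fold.
Codon 5 AGU (Ser): third position 2-fold.
Codon 6 UGC (Cys): third position 2-fold.
Codon 7 AUA (Ile): third position 3-fold.
Codon 8 CUA (Leu): third position 4-fold.
Codon 9 CUA (Leu): third position 4-fold.
Four-fold degenerate third positions: 4.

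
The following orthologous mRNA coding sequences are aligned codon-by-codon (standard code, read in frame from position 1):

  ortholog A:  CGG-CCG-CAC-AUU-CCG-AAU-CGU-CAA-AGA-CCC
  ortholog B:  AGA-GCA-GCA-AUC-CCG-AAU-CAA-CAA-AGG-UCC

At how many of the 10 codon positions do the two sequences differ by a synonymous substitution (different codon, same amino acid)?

Codon 1: CGG Arg / AGA Arg — synonymous.
Codon 2: CCG Pro / GCA Ala — nonsynonymous.
Codon 3: CAC His / GCA Ala — nonsynonymous.
Codon 4: AUU Ile / AUC Ile — synonymous.
Codon 5: CCG Pro / CCG Pro — identical.
Codon 6: AAU Asn / AAU Asn — identical.
Codon 7: CGU Arg / CAA Gln — nonsynonymous.
Codon 8: CAA Gln / CAA Gln — identical.
Codon 9: AGA Arg / AGG Arg — synonymous.
Codon 10: CCC Pro / UCC Ser — nonsynonymous.
Synonymous differences: 3.

3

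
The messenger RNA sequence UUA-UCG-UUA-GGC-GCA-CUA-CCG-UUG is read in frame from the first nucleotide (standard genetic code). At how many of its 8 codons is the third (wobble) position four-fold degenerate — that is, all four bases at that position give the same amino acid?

Codon 1 UUA (Leu): third position 2-fold.
Codon 2 UCG (Ser): third position 4-fold.
Codon 3 UUA (Leu): third position 2-fold.
Codon 4 GGC (Gly): third position 4-fold.
Codon 5 GCA (Ala): third position 4-fold.
Codon 6 CUA (Leu): third position 4-fold.
Codon 7 CCG (Pro): third position 4-fold.
Codon 8 UUG (Leu): third position 2-fold.
Four-fold degenerate third positions: 5.

5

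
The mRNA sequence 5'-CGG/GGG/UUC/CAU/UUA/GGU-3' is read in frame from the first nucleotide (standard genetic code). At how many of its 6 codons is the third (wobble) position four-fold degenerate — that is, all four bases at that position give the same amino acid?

Codon 1 CGG (Arg): third position 4-fold.
Codon 2 GGG (Gly): third position 4-fold.
Codon 3 UUC (Phe): third position 2-fold.
Codon 4 CAU (His): third position 2-fold.
Codon 5 UUA (Leu): third position 2-fold.
Codon 6 GGU (Gly): third position 4-fold.
Four-fold degenerate third positions: 3.

3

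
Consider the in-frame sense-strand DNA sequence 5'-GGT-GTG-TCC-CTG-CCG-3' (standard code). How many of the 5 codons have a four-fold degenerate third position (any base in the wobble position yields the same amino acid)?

Codon 1 GGT (Gly): third position 4-fold.
Codon 2 GTG (Val): third position 4-fold.
Codon 3 TCC (Ser): third position 4-fold.
Codon 4 CTG (Leu): third position 4-fold.
Codon 5 CCG (Pro): third position 4-fold.
Four-fold degenerate third positions: 5.

5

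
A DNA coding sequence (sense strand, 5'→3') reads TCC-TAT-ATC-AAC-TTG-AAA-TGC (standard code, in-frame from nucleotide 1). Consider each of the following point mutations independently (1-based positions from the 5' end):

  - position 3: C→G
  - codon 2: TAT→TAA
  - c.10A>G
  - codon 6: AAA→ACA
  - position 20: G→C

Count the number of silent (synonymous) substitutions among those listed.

Codon 1: TCC (Ser) → TCG (Ser) — synonymous.
Codon 2: TAT (Tyr) → TAA (Stop) — nonsense.
Codon 4: AAC (Asn) → GAC (Asp) — missense.
Codon 6: AAA (Lys) → ACA (Thr) — missense.
Codon 7: TGC (Cys) → TCC (Ser) — missense.
Synonymous: 1 of 5.

1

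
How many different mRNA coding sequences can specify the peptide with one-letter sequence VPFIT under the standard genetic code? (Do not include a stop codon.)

Val: 4 codons.
Pro: 4 codons.
Phe: 2 codons.
Ile: 3 codons.
Thr: 4 codons.
4 × 4 × 2 × 3 × 4 = 384.

384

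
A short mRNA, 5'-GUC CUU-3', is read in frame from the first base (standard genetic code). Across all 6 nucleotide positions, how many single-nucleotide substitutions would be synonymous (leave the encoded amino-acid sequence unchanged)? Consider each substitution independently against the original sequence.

6

Codon 1 (GUC, Val): 3 synonymous substitutions.
Codon 2 (CUU, Leu): 3 synonymous substitutions.
Total: 3 + 3 = 6.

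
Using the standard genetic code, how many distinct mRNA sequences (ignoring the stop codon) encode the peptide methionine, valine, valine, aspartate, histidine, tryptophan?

Met: 1 codon.
Val: 4 codons.
Val: 4 codons.
Asp: 2 codons.
His: 2 codons.
Trp: 1 codon.
1 × 4 × 4 × 2 × 2 × 1 = 64.

64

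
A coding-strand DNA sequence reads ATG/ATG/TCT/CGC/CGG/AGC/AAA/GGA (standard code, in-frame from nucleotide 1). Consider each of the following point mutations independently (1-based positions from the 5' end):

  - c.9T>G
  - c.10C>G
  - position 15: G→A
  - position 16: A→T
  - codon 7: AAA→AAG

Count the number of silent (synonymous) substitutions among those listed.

Codon 3: TCT (Ser) → TCG (Ser) — synonymous.
Codon 4: CGC (Arg) → GGC (Gly) — missense.
Codon 5: CGG (Arg) → CGA (Arg) — synonymous.
Codon 6: AGC (Ser) → TGC (Cys) — missense.
Codon 7: AAA (Lys) → AAG (Lys) — synonymous.
Synonymous: 3 of 5.

3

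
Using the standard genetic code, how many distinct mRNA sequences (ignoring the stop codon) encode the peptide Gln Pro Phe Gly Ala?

Gln: 2 codons.
Pro: 4 codons.
Phe: 2 codons.
Gly: 4 codons.
Ala: 4 codons.
2 × 4 × 2 × 4 × 4 = 256.

256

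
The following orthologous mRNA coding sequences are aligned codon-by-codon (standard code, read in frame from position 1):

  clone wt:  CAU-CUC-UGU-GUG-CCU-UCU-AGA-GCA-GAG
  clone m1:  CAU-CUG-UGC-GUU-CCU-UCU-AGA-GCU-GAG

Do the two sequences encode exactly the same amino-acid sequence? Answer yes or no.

yes

Codon 1: CAU His / CAU His — identical.
Codon 2: CUC Leu / CUG Leu — synonymous.
Codon 3: UGU Cys / UGC Cys — synonymous.
Codon 4: GUG Val / GUU Val — synonymous.
Codon 5: CCU Pro / CCU Pro — identical.
Codon 6: UCU Ser / UCU Ser — identical.
Codon 7: AGA Arg / AGA Arg — identical.
Codon 8: GCA Ala / GCU Ala — synonymous.
Codon 9: GAG Glu / GAG Glu — identical.
Nonsynonymous differences: 0 → same protein.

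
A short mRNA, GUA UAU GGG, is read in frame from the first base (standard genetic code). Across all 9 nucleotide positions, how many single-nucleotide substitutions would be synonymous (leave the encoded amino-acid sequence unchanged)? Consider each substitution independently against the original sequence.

Codon 1 (GUA, Val): 3 synonymous substitutions.
Codon 2 (UAU, Tyr): 1 synonymous substitution.
Codon 3 (GGG, Gly): 3 synonymous substitutions.
Total: 3 + 1 + 3 = 7.

7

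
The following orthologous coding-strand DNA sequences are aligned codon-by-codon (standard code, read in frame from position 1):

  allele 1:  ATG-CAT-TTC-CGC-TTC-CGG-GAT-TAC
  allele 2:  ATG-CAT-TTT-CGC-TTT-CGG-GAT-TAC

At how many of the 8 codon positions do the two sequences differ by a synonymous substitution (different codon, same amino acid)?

2

Codon 1: ATG Met / ATG Met — identical.
Codon 2: CAT His / CAT His — identical.
Codon 3: TTC Phe / TTT Phe — synonymous.
Codon 4: CGC Arg / CGC Arg — identical.
Codon 5: TTC Phe / TTT Phe — synonymous.
Codon 6: CGG Arg / CGG Arg — identical.
Codon 7: GAT Asp / GAT Asp — identical.
Codon 8: TAC Tyr / TAC Tyr — identical.
Synonymous differences: 2.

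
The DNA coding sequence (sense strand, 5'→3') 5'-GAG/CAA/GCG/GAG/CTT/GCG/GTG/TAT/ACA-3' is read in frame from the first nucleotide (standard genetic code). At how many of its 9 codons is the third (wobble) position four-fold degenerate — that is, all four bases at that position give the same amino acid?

Codon 1 GAG (Glu): third position 2-fold.
Codon 2 CAA (Gln): third position 2-fold.
Codon 3 GCG (Ala): third position 4-fold.
Codon 4 GAG (Glu): third position 2-fold.
Codon 5 CTT (Leu): third position 4-fold.
Codon 6 GCG (Ala): third position 4-fold.
Codon 7 GTG (Val): third position 4-fold.
Codon 8 TAT (Tyr): third position 2-fold.
Codon 9 ACA (Thr): third position 4-fold.
Four-fold degenerate third positions: 5.

5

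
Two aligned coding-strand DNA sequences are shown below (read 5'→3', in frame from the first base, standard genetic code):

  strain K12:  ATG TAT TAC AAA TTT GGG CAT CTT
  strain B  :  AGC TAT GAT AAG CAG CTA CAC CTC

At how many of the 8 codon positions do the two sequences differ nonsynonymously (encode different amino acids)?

4

Codon 1: ATG Met / AGC Ser — nonsynonymous.
Codon 2: TAT Tyr / TAT Tyr — identical.
Codon 3: TAC Tyr / GAT Asp — nonsynonymous.
Codon 4: AAA Lys / AAG Lys — synonymous.
Codon 5: TTT Phe / CAG Gln — nonsynonymous.
Codon 6: GGG Gly / CTA Leu — nonsynonymous.
Codon 7: CAT His / CAC His — synonymous.
Codon 8: CTT Leu / CTC Leu — synonymous.
Nonsynonymous differences: 4.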